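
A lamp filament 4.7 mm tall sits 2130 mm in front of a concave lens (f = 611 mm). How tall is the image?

For a concave lens, f = -611 mm.
1/d_i = 1/f − 1/d_o = 1/(-611.0) − 1/(2130) = -0.002106, so d_i = -474.8 mm.
m = −d_i/d_o = +0.2229.
|h_i| = |m|·h_o = 0.2229 × 4.7 = 1.05 mm. The image is virtual, upright and reduced, on the same side as the object.

1.05 mm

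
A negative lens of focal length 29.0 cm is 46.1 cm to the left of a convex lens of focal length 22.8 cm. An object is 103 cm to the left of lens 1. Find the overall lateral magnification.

f₁ = −29.0 cm (diverging).
Lens 1: 1/d_i1 = 1/(-29.0) − 1/(103) = -0.04419, so d_i1 = -22.63 cm; m₁ = −d_i1/d_o1 = +0.2197.
d_o2 = 46.1 − (-22.63) = 68.73 cm.
Lens 2: 1/d_i2 = 1/(22.8) − 1/(68.73) = 0.02931, so d_i2 = 34.12 cm; m₂ = −d_i2/d_o2 = -0.4964.
m = m₁·m₂ = (+0.2197)(-0.4964) = -0.109.

m = -0.109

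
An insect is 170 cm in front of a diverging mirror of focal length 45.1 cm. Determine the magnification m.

For a diverging mirror, f = -45.1 cm.
1/d_i = 1/f − 1/d_o = 1/(-45.10) − 1/(170) = -0.02806, so d_i = -35.64 cm.
m = −d_i/d_o = −(-35.64)/(170) = +0.210.
The image is virtual, upright and reduced, behind the mirror.

m = +0.210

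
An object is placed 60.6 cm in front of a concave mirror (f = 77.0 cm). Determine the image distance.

285 cm

Mirror equation: 1/v = 1/f − 1/u = 1/(77.00) − 1/(60.6) = 0.01299 − 0.01650 = -0.003515, so v = -285 cm.
The image is virtual, upright and enlarged, behind the mirror.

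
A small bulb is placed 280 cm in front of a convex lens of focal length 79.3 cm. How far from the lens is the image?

Thin-lens equation: 1/q = 1/f − 1/p = 1/(79.30) − 1/(280) = 0.01261 − 0.003571 = 0.009039, so q = 111 cm.
The image is real, inverted and reduced, on the far side of the lens.

111 cm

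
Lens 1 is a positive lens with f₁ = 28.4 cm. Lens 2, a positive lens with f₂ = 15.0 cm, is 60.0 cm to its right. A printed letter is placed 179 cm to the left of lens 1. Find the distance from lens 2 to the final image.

Lens 1: 1/d_i1 = 1/f₁ − 1/d_o1 = 1/(28.4) − 1/(179) = 0.02962, so d_i1 = 33.76 cm.
The intermediate image is 33.76 cm to the right of lens 1, which is 60.0 − (33.76) = 26.24 cm to the left of lens 2, so d_o2 = +26.24 cm.
Lens 2: 1/d_i2 = 1/f₂ − 1/d_o2 = 1/(15.0) − 1/(26.24) = 0.02856, so d_i2 = 35.0 cm.
The final image is real, 35.0 cm to the right of lens 2 (overall magnification ≈ 0.25).

35.0 cm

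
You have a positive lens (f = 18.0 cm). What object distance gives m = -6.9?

m = −d_i/d_o ⇒ d_i = −m·d_o.
1/f = 1/d_o + 1/d_i = 1/d_o − 1/(m·d_o) = (1 − 1/m)/d_o, so d_o = f(1 − 1/m) = (18.00)(1 − 1/(-6.9)) = 20.6 cm.

20.6 cm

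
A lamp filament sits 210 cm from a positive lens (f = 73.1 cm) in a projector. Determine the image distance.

Thin-lens equation: 1/d_i = 1/f − 1/d_o = 1/(73.10) − 1/(210) = 0.01368 − 0.004762 = 0.008918, so d_i = 112 cm.
The image is real, inverted and reduced, on the far side of the lens.

112 cm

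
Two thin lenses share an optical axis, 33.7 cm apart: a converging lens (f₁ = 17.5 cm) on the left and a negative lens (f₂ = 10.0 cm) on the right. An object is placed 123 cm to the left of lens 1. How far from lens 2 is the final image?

5.71 cm

Lens 1: 1/d_i1 = 1/f₁ − 1/d_o1 = 1/(17.5) − 1/(123) = 0.04901, so d_i1 = 20.40 cm.
The intermediate image is 20.40 cm to the right of lens 1, which is 33.7 − (20.40) = 13.30 cm to the left of lens 2, so d_o2 = +13.30 cm.
Lens 2 is diverging, so f₂ = −10.0 cm.
Lens 2: 1/d_i2 = 1/f₂ − 1/d_o2 = 1/(-10.0) − 1/(13.30) = -0.1752, so d_i2 = -5.71 cm.
The final image is virtual, 5.71 cm to the left of lens 2 (overall magnification ≈ -0.071).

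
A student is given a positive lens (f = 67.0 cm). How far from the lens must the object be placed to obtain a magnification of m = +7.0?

m = −d_i/d_o ⇒ d_i = −m·d_o.
1/f = 1/d_o + 1/d_i = 1/d_o − 1/(m·d_o) = (1 − 1/m)/d_o, so d_o = f(1 − 1/m) = (67.00)(1 − 1/(+7.0)) = 57.4 cm.

57.4 cm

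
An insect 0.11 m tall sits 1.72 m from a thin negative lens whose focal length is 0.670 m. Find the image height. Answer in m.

For a negative lens, f = -0.670 m.
1/d_i = 1/f − 1/d_o = 1/(-0.6700) − 1/(1.72) = -2.074, so d_i = -0.4822 m.
m = −d_i/d_o = +0.2803.
|h_i| = |m|·h_o = 0.2803 × 0.11 = 0.0308 m. The image is virtual, upright and reduced, on the same side as the object.

0.0308 m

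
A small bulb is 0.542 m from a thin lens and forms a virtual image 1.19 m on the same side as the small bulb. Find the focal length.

f = 0.995 m (converging)

Virtual image ⇒ d_i = −1.19 m.
1/f = 1/d_o + 1/d_i = 1/(0.542) + 1/(-1.19) = 1.005, so f = 0.995 m.
Since f is positive, the thin lens is converging.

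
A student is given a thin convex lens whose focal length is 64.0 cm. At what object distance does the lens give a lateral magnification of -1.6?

m = −d_i/d_o ⇒ d_i = −m·d_o.
1/f = 1/d_o + 1/d_i = 1/d_o − 1/(m·d_o) = (1 − 1/m)/d_o, so d_o = f(1 − 1/m) = (64.00)(1 − 1/(-1.6)) = 104 cm.

104 cm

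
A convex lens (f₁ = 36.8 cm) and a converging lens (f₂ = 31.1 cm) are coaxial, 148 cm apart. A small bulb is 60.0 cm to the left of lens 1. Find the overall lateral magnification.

Lens 1: 1/d_i1 = 1/(36.8) − 1/(60.0) = 0.01051, so d_i1 = 95.17 cm; m₁ = −d_i1/d_o1 = -1.586.
d_o2 = 148 − (95.17) = 52.83 cm.
Lens 2: 1/d_i2 = 1/(31.1) − 1/(52.83) = 0.01323, so d_i2 = 75.61 cm; m₂ = −d_i2/d_o2 = -1.431.
m = m₁·m₂ = (-1.586)(-1.431) = +2.27.

m = +2.27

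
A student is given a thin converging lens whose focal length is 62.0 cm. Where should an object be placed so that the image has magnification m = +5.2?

50.1 cm

m = −d_i/d_o ⇒ d_i = −m·d_o.
1/f = 1/d_o + 1/d_i = 1/d_o − 1/(m·d_o) = (1 − 1/m)/d_o, so d_o = f(1 − 1/m) = (62.00)(1 − 1/(+5.2)) = 50.1 cm.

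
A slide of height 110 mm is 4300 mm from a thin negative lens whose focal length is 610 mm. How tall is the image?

For a negative lens, f = -610 mm.
1/d_i = 1/f − 1/d_o = 1/(-610.0) − 1/(4300) = -0.001872, so d_i = -534.2 mm.
m = −d_i/d_o = +0.1242.
|h_i| = |m|·h_o = 0.1242 × 110 = 13.7 mm. The image is virtual, upright and reduced, on the same side as the object.

13.7 mm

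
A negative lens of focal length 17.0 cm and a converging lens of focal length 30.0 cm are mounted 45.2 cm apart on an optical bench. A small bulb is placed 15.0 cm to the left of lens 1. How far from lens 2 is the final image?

68.8 cm

Lens 1 is diverging, so f₁ = −17.0 cm.
Lens 1: 1/d_i1 = 1/f₁ − 1/d_o1 = 1/(-17.0) − 1/(15.0) = -0.1255, so d_i1 = -7.969 cm.
The intermediate image is 7.969 cm to the left of lens 1 (virtual), which is 45.2 − (-7.969) = 53.17 cm to the left of lens 2, so d_o2 = +53.17 cm.
Lens 2: 1/d_i2 = 1/f₂ − 1/d_o2 = 1/(30.0) − 1/(53.17) = 0.01453, so d_i2 = 68.8 cm.
The final image is real, 68.8 cm to the right of lens 2 (overall magnification ≈ -0.69).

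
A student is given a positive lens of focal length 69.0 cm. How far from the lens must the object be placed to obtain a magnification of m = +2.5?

41.4 cm

m = −d_i/d_o ⇒ d_i = −m·d_o.
1/f = 1/d_o + 1/d_i = 1/d_o − 1/(m·d_o) = (1 − 1/m)/d_o, so d_o = f(1 − 1/m) = (69.00)(1 − 1/(+2.5)) = 41.4 cm.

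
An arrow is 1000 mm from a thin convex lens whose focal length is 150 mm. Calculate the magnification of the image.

m = -0.176

1/d_i = 1/f − 1/d_o = 1/(150.0) − 1/(1000) = 0.005667, so d_i = 176.5 mm.
m = −d_i/d_o = −(176.5)/(1000) = -0.176.
The image is real, inverted and reduced, on the far side of the lens.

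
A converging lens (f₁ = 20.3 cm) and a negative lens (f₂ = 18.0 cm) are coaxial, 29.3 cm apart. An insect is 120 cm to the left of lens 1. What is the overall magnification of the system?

Lens 1: 1/d_i1 = 1/(20.3) − 1/(120) = 0.04093, so d_i1 = 24.43 cm; m₁ = −d_i1/d_o1 = -0.2036.
d_o2 = 29.3 − (24.43) = 4.870 cm.
f₂ = −18.0 cm (diverging).
Lens 2: 1/d_i2 = 1/(-18.0) − 1/(4.870) = -0.2609, so d_i2 = -3.833 cm; m₂ = −d_i2/d_o2 = +0.7871.
m = m₁·m₂ = (-0.2036)(+0.7871) = -0.160.

m = -0.160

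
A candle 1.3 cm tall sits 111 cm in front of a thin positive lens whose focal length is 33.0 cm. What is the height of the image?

0.550 cm

1/d_i = 1/f − 1/d_o = 1/(33.00) − 1/(111) = 0.02129, so d_i = 46.96 cm.
m = −d_i/d_o = -0.4231.
|h_i| = |m|·h_o = 0.4231 × 1.3 = 0.550 cm. The image is real, inverted and reduced, on the far side of the lens.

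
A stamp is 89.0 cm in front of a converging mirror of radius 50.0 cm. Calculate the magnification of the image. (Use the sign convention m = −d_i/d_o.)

f = R/2 = 50.0/2 = 25.00 cm.
1/d_i = 1/f − 1/d_o = 1/(25.00) − 1/(89.0) = 0.02876, so d_i = 34.77 cm.
m = −d_i/d_o = −(34.77)/(89.0) = -0.391.
The image is real, inverted and reduced, in front of the mirror.

m = -0.391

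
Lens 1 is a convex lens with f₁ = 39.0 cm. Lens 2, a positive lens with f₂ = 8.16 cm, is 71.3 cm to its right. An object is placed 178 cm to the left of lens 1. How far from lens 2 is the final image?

13.2 cm

Lens 1: 1/d_i1 = 1/f₁ − 1/d_o1 = 1/(39.0) − 1/(178) = 0.02002, so d_i1 = 49.94 cm.
The intermediate image is 49.94 cm to the right of lens 1, which is 71.3 − (49.94) = 21.36 cm to the left of lens 2, so d_o2 = +21.36 cm.
Lens 2: 1/d_i2 = 1/f₂ − 1/d_o2 = 1/(8.16) − 1/(21.36) = 0.07573, so d_i2 = 13.2 cm.
The final image is real, 13.2 cm to the right of lens 2 (overall magnification ≈ 0.17).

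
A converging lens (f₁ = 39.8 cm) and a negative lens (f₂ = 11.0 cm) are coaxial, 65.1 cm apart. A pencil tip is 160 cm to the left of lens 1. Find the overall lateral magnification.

m = -0.158

Lens 1: 1/d_i1 = 1/(39.8) − 1/(160) = 0.01888, so d_i1 = 52.98 cm; m₁ = −d_i1/d_o1 = -0.3311.
d_o2 = 65.1 − (52.98) = 12.12 cm.
f₂ = −11.0 cm (diverging).
Lens 2: 1/d_i2 = 1/(-11.0) − 1/(12.12) = -0.1734, so d_i2 = -5.766 cm; m₂ = −d_i2/d_o2 = +0.4758.
m = m₁·m₂ = (-0.3311)(+0.4758) = -0.158.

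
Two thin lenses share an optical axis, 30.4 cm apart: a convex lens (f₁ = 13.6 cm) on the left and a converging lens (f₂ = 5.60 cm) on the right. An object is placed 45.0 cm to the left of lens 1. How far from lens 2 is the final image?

11.5 cm

Lens 1: 1/d_i1 = 1/f₁ − 1/d_o1 = 1/(13.6) − 1/(45.0) = 0.05131, so d_i1 = 19.49 cm.
The intermediate image is 19.49 cm to the right of lens 1, which is 30.4 − (19.49) = 10.91 cm to the left of lens 2, so d_o2 = +10.91 cm.
Lens 2: 1/d_i2 = 1/f₂ − 1/d_o2 = 1/(5.60) − 1/(10.91) = 0.08691, so d_i2 = 11.5 cm.
The final image is real, 11.5 cm to the right of lens 2 (overall magnification ≈ 0.46).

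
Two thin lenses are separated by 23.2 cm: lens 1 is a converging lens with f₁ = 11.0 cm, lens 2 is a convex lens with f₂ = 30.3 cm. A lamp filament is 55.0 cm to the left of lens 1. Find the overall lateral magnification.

m = -0.363

Lens 1: 1/d_i1 = 1/(11.0) − 1/(55.0) = 0.07273, so d_i1 = 13.75 cm; m₁ = −d_i1/d_o1 = -0.2500.
d_o2 = 23.2 − (13.75) = 9.450 cm.
Lens 2: 1/d_i2 = 1/(30.3) − 1/(9.450) = -0.07282, so d_i2 = -13.73 cm; m₂ = −d_i2/d_o2 = +1.453.
m = m₁·m₂ = (-0.2500)(+1.453) = -0.363.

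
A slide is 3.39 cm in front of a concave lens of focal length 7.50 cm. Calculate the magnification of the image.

m = +0.689

For a concave lens, f = -7.50 cm.
1/d_i = 1/f − 1/d_o = 1/(-7.500) − 1/(3.39) = -0.4283, so d_i = -2.335 cm.
m = −d_i/d_o = −(-2.335)/(3.39) = +0.689.
The image is virtual, upright and reduced, on the same side as the object.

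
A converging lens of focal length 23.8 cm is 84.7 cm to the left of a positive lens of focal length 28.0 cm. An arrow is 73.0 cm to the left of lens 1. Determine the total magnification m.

m = +0.633

Lens 1: 1/d_i1 = 1/(23.8) − 1/(73.0) = 0.02832, so d_i1 = 35.31 cm; m₁ = −d_i1/d_o1 = -0.4837.
d_o2 = 84.7 − (35.31) = 49.39 cm.
Lens 2: 1/d_i2 = 1/(28.0) − 1/(49.39) = 0.01547, so d_i2 = 64.65 cm; m₂ = −d_i2/d_o2 = -1.309.
m = m₁·m₂ = (-0.4837)(-1.309) = +0.633.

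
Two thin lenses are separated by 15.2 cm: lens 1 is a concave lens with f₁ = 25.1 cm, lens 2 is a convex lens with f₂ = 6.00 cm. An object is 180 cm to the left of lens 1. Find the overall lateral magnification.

f₁ = −25.1 cm (diverging).
Lens 1: 1/d_i1 = 1/(-25.1) − 1/(180) = -0.04540, so d_i1 = -22.03 cm; m₁ = −d_i1/d_o1 = +0.1224.
d_o2 = 15.2 − (-22.03) = 37.23 cm.
Lens 2: 1/d_i2 = 1/(6.00) − 1/(37.23) = 0.1398, so d_i2 = 7.153 cm; m₂ = −d_i2/d_o2 = -0.1921.
m = m₁·m₂ = (+0.1224)(-0.1921) = -0.0235.

m = -0.0235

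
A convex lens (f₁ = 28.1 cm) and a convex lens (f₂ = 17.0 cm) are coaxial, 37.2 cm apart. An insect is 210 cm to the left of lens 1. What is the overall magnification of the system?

Lens 1: 1/d_i1 = 1/(28.1) − 1/(210) = 0.03083, so d_i1 = 32.44 cm; m₁ = −d_i1/d_o1 = -0.1545.
d_o2 = 37.2 − (32.44) = 4.760 cm.
Lens 2: 1/d_i2 = 1/(17.0) − 1/(4.760) = -0.1513, so d_i2 = -6.611 cm; m₂ = −d_i2/d_o2 = +1.389.
m = m₁·m₂ = (-0.1545)(+1.389) = -0.215.

m = -0.215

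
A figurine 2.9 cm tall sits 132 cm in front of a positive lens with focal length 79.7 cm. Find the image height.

4.42 cm

1/d_i = 1/f − 1/d_o = 1/(79.70) − 1/(132) = 0.004971, so d_i = 201.2 cm.
m = −d_i/d_o = -1.524.
|h_i| = |m|·h_o = 1.524 × 2.9 = 4.42 cm. The image is real, inverted and enlarged, on the far side of the lens.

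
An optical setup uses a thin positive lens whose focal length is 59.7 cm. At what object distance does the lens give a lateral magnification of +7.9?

52.1 cm

m = −d_i/d_o ⇒ d_i = −m·d_o.
1/f = 1/d_o + 1/d_i = 1/d_o − 1/(m·d_o) = (1 − 1/m)/d_o, so d_o = f(1 − 1/m) = (59.70)(1 − 1/(+7.9)) = 52.1 cm.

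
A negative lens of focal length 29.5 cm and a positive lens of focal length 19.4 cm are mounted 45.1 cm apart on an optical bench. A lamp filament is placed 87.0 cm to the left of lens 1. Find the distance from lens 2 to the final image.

Lens 1 is diverging, so f₁ = −29.5 cm.
Lens 1: 1/d_i1 = 1/f₁ − 1/d_o1 = 1/(-29.5) − 1/(87.0) = -0.04539, so d_i1 = -22.03 cm.
The intermediate image is 22.03 cm to the left of lens 1 (virtual), which is 45.1 − (-22.03) = 67.13 cm to the left of lens 2, so d_o2 = +67.13 cm.
Lens 2: 1/d_i2 = 1/f₂ − 1/d_o2 = 1/(19.4) − 1/(67.13) = 0.03665, so d_i2 = 27.3 cm.
The final image is real, 27.3 cm to the right of lens 2 (overall magnification ≈ -0.10).

27.3 cm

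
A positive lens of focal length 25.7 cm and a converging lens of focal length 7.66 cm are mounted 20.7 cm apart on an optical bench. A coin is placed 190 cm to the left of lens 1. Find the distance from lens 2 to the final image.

4.14 cm

Lens 1: 1/d_i1 = 1/f₁ − 1/d_o1 = 1/(25.7) − 1/(190) = 0.03365, so d_i1 = 29.72 cm.
The intermediate image is 29.72 cm to the right of lens 1, which lies 9.020 cm to the right of lens 2 — a virtual object — so d_o2 = −9.020 cm.
Lens 2: 1/d_i2 = 1/f₂ − 1/d_o2 = 1/(7.66) − 1/(-9.020) = 0.2414, so d_i2 = 4.14 cm.
The final image is real, 4.14 cm to the right of lens 2 (overall magnification ≈ -0.072).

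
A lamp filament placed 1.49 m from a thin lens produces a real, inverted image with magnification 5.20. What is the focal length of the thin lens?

f = 1.25 m (converging)

m = −d_i/d_o ⇒ d_i = −m·d_o = −(-5.20)·(1.49) = 7.748 m.
1/f = 1/d_o + 1/d_i = 1/(1.49) + 1/(7.748) = 0.8002, so f = 1.25 m.
Since f is positive, the thin lens is converging.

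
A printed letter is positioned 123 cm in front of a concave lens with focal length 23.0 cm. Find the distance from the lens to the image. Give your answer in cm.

For a concave lens, f = -23.0 cm.
Thin-lens equation: 1/v = 1/f − 1/u = 1/(-23.00) − 1/(123) = -0.04348 − 0.008130 = -0.05161, so v = -19.4 cm.
The image is virtual, upright and reduced, on the same side as the object.

19.4 cm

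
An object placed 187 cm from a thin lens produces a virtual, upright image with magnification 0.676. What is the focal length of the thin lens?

m = −d_i/d_o ⇒ d_i = −m·d_o = −(+0.676)·(187) = -126.4 cm.
1/f = 1/d_o + 1/d_i = 1/(187) + 1/(-126.4) = -0.002564, so f = -390 cm.
Since f is negative, the thin lens is diverging.

f = -390 cm (diverging)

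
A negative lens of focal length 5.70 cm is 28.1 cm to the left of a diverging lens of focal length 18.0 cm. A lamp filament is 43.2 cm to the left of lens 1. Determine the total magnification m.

m = +0.0410

f₁ = −5.70 cm (diverging).
Lens 1: 1/d_i1 = 1/(-5.70) − 1/(43.2) = -0.1986, so d_i1 = -5.036 cm; m₁ = −d_i1/d_o1 = +0.1166.
d_o2 = 28.1 − (-5.036) = 33.14 cm.
f₂ = −18.0 cm (diverging).
Lens 2: 1/d_i2 = 1/(-18.0) − 1/(33.14) = -0.08573, so d_i2 = -11.66 cm; m₂ = −d_i2/d_o2 = +0.3520.
m = m₁·m₂ = (+0.1166)(+0.3520) = +0.0410.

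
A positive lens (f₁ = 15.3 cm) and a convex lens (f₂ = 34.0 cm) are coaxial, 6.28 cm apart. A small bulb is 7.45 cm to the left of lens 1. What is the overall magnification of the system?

Lens 1: 1/d_i1 = 1/(15.3) − 1/(7.45) = -0.06887, so d_i1 = -14.52 cm; m₁ = −d_i1/d_o1 = +1.949.
d_o2 = 6.28 − (-14.52) = 20.80 cm.
Lens 2: 1/d_i2 = 1/(34.0) − 1/(20.80) = -0.01867, so d_i2 = -53.58 cm; m₂ = −d_i2/d_o2 = +2.576.
m = m₁·m₂ = (+1.949)(+2.576) = +5.02.

m = +5.02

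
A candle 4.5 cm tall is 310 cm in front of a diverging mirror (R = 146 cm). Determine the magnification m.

f = R/2 = 146/2 = 73.00 cm; for a diverging mirror, f = -73.00 cm.
1/d_i = 1/f − 1/d_o = 1/(-73.00) − 1/(310) = -0.01692, so d_i = -59.09 cm.
m = −d_i/d_o = −(-59.09)/(310) = +0.191.
The image is virtual, upright and reduced, behind the mirror.

m = +0.191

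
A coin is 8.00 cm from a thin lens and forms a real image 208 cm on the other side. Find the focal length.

f = 7.70 cm (converging)

Real image ⇒ d_i = +208 cm.
1/f = 1/d_o + 1/d_i = 1/(8.00) + 1/(208) = 0.1298, so f = 7.70 cm.
Since f is positive, the thin lens is converging.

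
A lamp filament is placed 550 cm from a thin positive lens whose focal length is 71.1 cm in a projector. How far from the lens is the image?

81.7 cm

Lens equation: 1/q = 1/f − 1/p = 1/(71.10) − 1/(550) = 0.01406 − 0.001818 = 0.01225, so q = 81.7 cm.
The image is real, inverted and reduced, on the far side of the lens.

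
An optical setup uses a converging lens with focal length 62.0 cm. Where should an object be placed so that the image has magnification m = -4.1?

77.1 cm

m = −d_i/d_o ⇒ d_i = −m·d_o.
1/f = 1/d_o + 1/d_i = 1/d_o − 1/(m·d_o) = (1 − 1/m)/d_o, so d_o = f(1 − 1/m) = (62.00)(1 − 1/(-4.1)) = 77.1 cm.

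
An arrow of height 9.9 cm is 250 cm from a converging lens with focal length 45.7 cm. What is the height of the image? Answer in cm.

1/d_i = 1/f − 1/d_o = 1/(45.70) − 1/(250) = 0.01788, so d_i = 55.92 cm.
m = −d_i/d_o = -0.2237.
|h_i| = |m|·h_o = 0.2237 × 9.9 = 2.21 cm. The image is real, inverted and reduced, on the far side of the lens.

2.21 cm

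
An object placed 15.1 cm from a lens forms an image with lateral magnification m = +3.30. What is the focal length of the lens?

m = −d_i/d_o ⇒ d_i = −m·d_o = −(+3.30)·(15.1) = -49.83 cm.
1/f = 1/d_o + 1/d_i = 1/(15.1) + 1/(-49.83) = 0.04616, so f = 21.7 cm.
Since f is positive, the lens is converging.

f = 21.7 cm (converging)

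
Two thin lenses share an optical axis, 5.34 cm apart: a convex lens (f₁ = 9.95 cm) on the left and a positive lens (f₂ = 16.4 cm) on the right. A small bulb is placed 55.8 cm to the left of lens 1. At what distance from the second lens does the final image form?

Lens 1: 1/d_i1 = 1/f₁ − 1/d_o1 = 1/(9.95) − 1/(55.8) = 0.08258, so d_i1 = 12.11 cm.
The intermediate image is 12.11 cm to the right of lens 1, which lies 6.770 cm to the right of lens 2 — a virtual object — so d_o2 = −6.770 cm.
Lens 2: 1/d_i2 = 1/f₂ − 1/d_o2 = 1/(16.4) − 1/(-6.770) = 0.2087, so d_i2 = 4.79 cm.
The final image is real, 4.79 cm to the right of lens 2 (overall magnification ≈ -0.15).

4.79 cm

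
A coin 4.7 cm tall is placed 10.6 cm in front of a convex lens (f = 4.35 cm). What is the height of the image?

3.27 cm

1/d_i = 1/f − 1/d_o = 1/(4.350) − 1/(10.6) = 0.1355, so d_i = 7.378 cm.
m = −d_i/d_o = -0.6960.
|h_i| = |m|·h_o = 0.6960 × 4.7 = 3.27 cm. The image is real, inverted and reduced, on the far side of the lens.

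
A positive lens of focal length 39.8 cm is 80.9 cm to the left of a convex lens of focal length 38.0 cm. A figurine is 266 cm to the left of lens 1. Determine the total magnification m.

Lens 1: 1/d_i1 = 1/(39.8) − 1/(266) = 0.02137, so d_i1 = 46.80 cm; m₁ = −d_i1/d_o1 = -0.1759.
d_o2 = 80.9 − (46.80) = 34.10 cm.
Lens 2: 1/d_i2 = 1/(38.0) − 1/(34.10) = -0.003010, so d_i2 = -332.3 cm; m₂ = −d_i2/d_o2 = +9.744.
m = m₁·m₂ = (-0.1759)(+9.744) = -1.71.

m = -1.71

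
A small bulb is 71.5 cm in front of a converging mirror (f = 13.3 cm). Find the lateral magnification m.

1/d_i = 1/f − 1/d_o = 1/(13.30) − 1/(71.5) = 0.06120, so d_i = 16.34 cm.
m = −d_i/d_o = −(16.34)/(71.5) = -0.229.
The image is real, inverted and reduced, in front of the mirror.

m = -0.229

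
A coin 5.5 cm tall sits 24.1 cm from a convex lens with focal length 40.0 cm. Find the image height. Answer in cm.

1/d_i = 1/f − 1/d_o = 1/(40.00) − 1/(24.1) = -0.01649, so d_i = -60.63 cm.
m = −d_i/d_o = +2.516.
|h_i| = |m|·h_o = 2.516 × 5.5 = 13.8 cm. The image is virtual, upright and enlarged, on the same side as the object.

13.8 cm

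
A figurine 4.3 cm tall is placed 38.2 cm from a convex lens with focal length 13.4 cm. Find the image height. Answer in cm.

1/d_i = 1/f − 1/d_o = 1/(13.40) − 1/(38.2) = 0.04845, so d_i = 20.64 cm.
m = −d_i/d_o = -0.5403.
|h_i| = |m|·h_o = 0.5403 × 4.3 = 2.32 cm. The image is real, inverted and reduced, on the far side of the lens.

2.32 cm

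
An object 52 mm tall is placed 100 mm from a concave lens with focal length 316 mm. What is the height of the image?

39.5 mm

For a concave lens, f = -316 mm.
1/d_i = 1/f − 1/d_o = 1/(-316.0) − 1/(100) = -0.01316, so d_i = -75.96 mm.
m = −d_i/d_o = +0.7596.
|h_i| = |m|·h_o = 0.7596 × 52 = 39.5 mm. The image is virtual, upright and reduced, on the same side as the object.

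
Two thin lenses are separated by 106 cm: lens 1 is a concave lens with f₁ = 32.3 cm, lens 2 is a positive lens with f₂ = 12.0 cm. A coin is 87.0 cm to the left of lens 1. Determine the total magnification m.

f₁ = −32.3 cm (diverging).
Lens 1: 1/d_i1 = 1/(-32.3) − 1/(87.0) = -0.04245, so d_i1 = -23.55 cm; m₁ = −d_i1/d_o1 = +0.2707.
d_o2 = 106 − (-23.55) = 129.6 cm.
Lens 2: 1/d_i2 = 1/(12.0) − 1/(129.6) = 0.07562, so d_i2 = 13.22 cm; m₂ = −d_i2/d_o2 = -0.1020.
m = m₁·m₂ = (+0.2707)(-0.1020) = -0.0276.

m = -0.0276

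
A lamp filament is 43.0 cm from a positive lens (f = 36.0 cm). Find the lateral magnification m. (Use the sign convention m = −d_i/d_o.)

1/d_i = 1/f − 1/d_o = 1/(36.00) − 1/(43.0) = 0.004522, so d_i = 221.1 cm.
m = −d_i/d_o = −(221.1)/(43.0) = -5.14.
The image is real, inverted and enlarged, on the far side of the lens.

m = -5.14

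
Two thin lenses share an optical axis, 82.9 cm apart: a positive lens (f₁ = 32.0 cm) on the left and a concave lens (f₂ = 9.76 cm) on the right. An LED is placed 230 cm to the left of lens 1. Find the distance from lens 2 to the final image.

Lens 1: 1/d_i1 = 1/f₁ − 1/d_o1 = 1/(32.0) − 1/(230) = 0.02690, so d_i1 = 37.17 cm.
The intermediate image is 37.17 cm to the right of lens 1, which is 82.9 − (37.17) = 45.73 cm to the left of lens 2, so d_o2 = +45.73 cm.
Lens 2 is diverging, so f₂ = −9.76 cm.
Lens 2: 1/d_i2 = 1/f₂ − 1/d_o2 = 1/(-9.76) − 1/(45.73) = -0.1243, so d_i2 = -8.04 cm.
The final image is virtual, 8.04 cm to the left of lens 2 (overall magnification ≈ -0.028).

8.04 cm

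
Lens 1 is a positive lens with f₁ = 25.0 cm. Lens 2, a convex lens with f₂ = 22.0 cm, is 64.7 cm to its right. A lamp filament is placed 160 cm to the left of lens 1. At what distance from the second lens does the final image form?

59.0 cm

Lens 1: 1/d_i1 = 1/f₁ − 1/d_o1 = 1/(25.0) − 1/(160) = 0.03375, so d_i1 = 29.63 cm.
The intermediate image is 29.63 cm to the right of lens 1, which is 64.7 − (29.63) = 35.07 cm to the left of lens 2, so d_o2 = +35.07 cm.
Lens 2: 1/d_i2 = 1/f₂ − 1/d_o2 = 1/(22.0) − 1/(35.07) = 0.01694, so d_i2 = 59.0 cm.
The final image is real, 59.0 cm to the right of lens 2 (overall magnification ≈ 0.31).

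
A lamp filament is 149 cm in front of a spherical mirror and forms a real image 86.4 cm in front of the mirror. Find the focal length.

Real image ⇒ d_i = +86.4 cm.
1/f = 1/d_o + 1/d_i = 1/(149) + 1/(86.4) = 0.01829, so f = 54.7 cm.
Since f is positive, the spherical mirror is concave.

f = 54.7 cm (concave)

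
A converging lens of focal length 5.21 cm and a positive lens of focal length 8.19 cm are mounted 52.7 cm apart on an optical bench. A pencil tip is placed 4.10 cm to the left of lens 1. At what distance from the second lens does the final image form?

Lens 1: 1/d_i1 = 1/f₁ − 1/d_o1 = 1/(5.21) − 1/(4.10) = -0.05196, so d_i1 = -19.24 cm.
The intermediate image is 19.24 cm to the left of lens 1 (virtual), which is 52.7 − (-19.24) = 71.94 cm to the left of lens 2, so d_o2 = +71.94 cm.
Lens 2: 1/d_i2 = 1/f₂ − 1/d_o2 = 1/(8.19) − 1/(71.94) = 0.1082, so d_i2 = 9.24 cm.
The final image is real, 9.24 cm to the right of lens 2 (overall magnification ≈ -0.60).

9.24 cm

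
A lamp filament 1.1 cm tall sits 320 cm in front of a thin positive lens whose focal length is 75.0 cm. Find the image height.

1/d_i = 1/f − 1/d_o = 1/(75.00) − 1/(320) = 0.01021, so d_i = 97.96 cm.
m = −d_i/d_o = -0.3061.
|h_i| = |m|·h_o = 0.3061 × 1.1 = 0.337 cm. The image is real, inverted and reduced, on the far side of the lens.

0.337 cm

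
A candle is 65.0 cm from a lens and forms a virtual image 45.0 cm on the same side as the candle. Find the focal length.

f = -146 cm (diverging)

Virtual image ⇒ d_i = −45.0 cm.
1/f = 1/d_o + 1/d_i = 1/(65.0) + 1/(-45.0) = -0.006838, so f = -146 cm.
Since f is negative, the lens is diverging.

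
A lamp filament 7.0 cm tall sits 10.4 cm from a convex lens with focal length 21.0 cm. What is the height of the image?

13.9 cm

1/d_i = 1/f − 1/d_o = 1/(21.00) − 1/(10.4) = -0.04853, so d_i = -20.60 cm.
m = −d_i/d_o = +1.981.
|h_i| = |m|·h_o = 1.981 × 7.0 = 13.9 cm. The image is virtual, upright and enlarged, on the same side as the object.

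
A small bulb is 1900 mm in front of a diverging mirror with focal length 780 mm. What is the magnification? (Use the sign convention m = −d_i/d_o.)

For a diverging mirror, f = -780 mm.
1/d_i = 1/f − 1/d_o = 1/(-780.0) − 1/(1900) = -0.001808, so d_i = -553.0 mm.
m = −d_i/d_o = −(-553.0)/(1900) = +0.291.
The image is virtual, upright and reduced, behind the mirror.

m = +0.291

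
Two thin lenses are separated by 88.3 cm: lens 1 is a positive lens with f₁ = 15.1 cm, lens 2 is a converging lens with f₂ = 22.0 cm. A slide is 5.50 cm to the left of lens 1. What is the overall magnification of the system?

Lens 1: 1/d_i1 = 1/(15.1) − 1/(5.50) = -0.1156, so d_i1 = -8.651 cm; m₁ = −d_i1/d_o1 = +1.573.
d_o2 = 88.3 − (-8.651) = 96.95 cm.
Lens 2: 1/d_i2 = 1/(22.0) − 1/(96.95) = 0.03514, so d_i2 = 28.46 cm; m₂ = −d_i2/d_o2 = -0.2935.
m = m₁·m₂ = (+1.573)(-0.2935) = -0.462.

m = -0.462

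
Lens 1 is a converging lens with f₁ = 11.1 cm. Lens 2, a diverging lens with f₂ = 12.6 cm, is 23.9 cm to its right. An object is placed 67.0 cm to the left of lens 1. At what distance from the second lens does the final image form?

5.76 cm

Lens 1: 1/d_i1 = 1/f₁ − 1/d_o1 = 1/(11.1) − 1/(67.0) = 0.07516, so d_i1 = 13.30 cm.
The intermediate image is 13.30 cm to the right of lens 1, which is 23.9 − (13.30) = 10.60 cm to the left of lens 2, so d_o2 = +10.60 cm.
Lens 2 is diverging, so f₂ = −12.6 cm.
Lens 2: 1/d_i2 = 1/f₂ − 1/d_o2 = 1/(-12.6) − 1/(10.60) = -0.1737, so d_i2 = -5.76 cm.
The final image is virtual, 5.76 cm to the left of lens 2 (overall magnification ≈ -0.11).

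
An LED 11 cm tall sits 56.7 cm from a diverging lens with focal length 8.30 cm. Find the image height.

For a diverging lens, f = -8.30 cm.
1/d_i = 1/f − 1/d_o = 1/(-8.300) − 1/(56.7) = -0.1381, so d_i = -7.240 cm.
m = −d_i/d_o = +0.1277.
|h_i| = |m|·h_o = 0.1277 × 11 = 1.40 cm. The image is virtual, upright and reduced, on the same side as the object.

1.40 cm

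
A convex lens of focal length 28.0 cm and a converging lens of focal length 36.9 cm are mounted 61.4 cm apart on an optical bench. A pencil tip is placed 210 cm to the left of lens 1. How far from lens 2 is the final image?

137 cm

Lens 1: 1/d_i1 = 1/f₁ − 1/d_o1 = 1/(28.0) − 1/(210) = 0.03095, so d_i1 = 32.31 cm.
The intermediate image is 32.31 cm to the right of lens 1, which is 61.4 − (32.31) = 29.09 cm to the left of lens 2, so d_o2 = +29.09 cm.
Lens 2: 1/d_i2 = 1/f₂ − 1/d_o2 = 1/(36.9) − 1/(29.09) = -0.007276, so d_i2 = -137 cm.
The final image is virtual, 137 cm to the left of lens 2 (overall magnification ≈ -0.73).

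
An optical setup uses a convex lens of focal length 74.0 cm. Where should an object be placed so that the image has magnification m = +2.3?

m = −d_i/d_o ⇒ d_i = −m·d_o.
1/f = 1/d_o + 1/d_i = 1/d_o − 1/(m·d_o) = (1 − 1/m)/d_o, so d_o = f(1 − 1/m) = (74.00)(1 − 1/(+2.3)) = 41.8 cm.

41.8 cm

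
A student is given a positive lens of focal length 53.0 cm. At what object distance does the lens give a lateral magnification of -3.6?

m = −d_i/d_o ⇒ d_i = −m·d_o.
1/f = 1/d_o + 1/d_i = 1/d_o − 1/(m·d_o) = (1 − 1/m)/d_o, so d_o = f(1 − 1/m) = (53.00)(1 − 1/(-3.6)) = 67.7 cm.

67.7 cm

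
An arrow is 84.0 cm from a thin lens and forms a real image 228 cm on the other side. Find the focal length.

Real image ⇒ d_i = +228 cm.
1/f = 1/d_o + 1/d_i = 1/(84.0) + 1/(228) = 0.01629, so f = 61.4 cm.
Since f is positive, the thin lens is converging.

f = 61.4 cm (converging)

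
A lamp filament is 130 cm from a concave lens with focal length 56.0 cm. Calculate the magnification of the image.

For a concave lens, f = -56.0 cm.
1/d_i = 1/f − 1/d_o = 1/(-56.00) − 1/(130) = -0.02555, so d_i = -39.14 cm.
m = −d_i/d_o = −(-39.14)/(130) = +0.301.
The image is virtual, upright and reduced, on the same side as the object.

m = +0.301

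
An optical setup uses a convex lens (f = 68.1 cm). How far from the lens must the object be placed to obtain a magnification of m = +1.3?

15.7 cm

m = −d_i/d_o ⇒ d_i = −m·d_o.
1/f = 1/d_o + 1/d_i = 1/d_o − 1/(m·d_o) = (1 − 1/m)/d_o, so d_o = f(1 − 1/m) = (68.10)(1 − 1/(+1.3)) = 15.7 cm.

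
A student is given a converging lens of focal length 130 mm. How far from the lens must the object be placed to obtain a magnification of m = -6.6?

m = −d_i/d_o ⇒ d_i = −m·d_o.
1/f = 1/d_o + 1/d_i = 1/d_o − 1/(m·d_o) = (1 − 1/m)/d_o, so d_o = f(1 − 1/m) = (130.0)(1 − 1/(-6.6)) = 150 mm.

150 mm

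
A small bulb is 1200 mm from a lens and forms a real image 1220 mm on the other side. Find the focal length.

Real image ⇒ d_i = +1220 mm.
1/f = 1/d_o + 1/d_i = 1/(1200) + 1/(1220) = 0.001653, so f = 605 mm.
Since f is positive, the lens is converging.

f = 605 mm (converging)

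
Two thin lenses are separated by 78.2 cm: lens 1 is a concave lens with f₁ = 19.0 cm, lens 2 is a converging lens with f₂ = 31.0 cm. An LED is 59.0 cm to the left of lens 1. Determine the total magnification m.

f₁ = −19.0 cm (diverging).
Lens 1: 1/d_i1 = 1/(-19.0) − 1/(59.0) = -0.06958, so d_i1 = -14.37 cm; m₁ = −d_i1/d_o1 = +0.2436.
d_o2 = 78.2 − (-14.37) = 92.57 cm.
Lens 2: 1/d_i2 = 1/(31.0) − 1/(92.57) = 0.02146, so d_i2 = 46.61 cm; m₂ = −d_i2/d_o2 = -0.5035.
m = m₁·m₂ = (+0.2436)(-0.5035) = -0.123.

m = -0.123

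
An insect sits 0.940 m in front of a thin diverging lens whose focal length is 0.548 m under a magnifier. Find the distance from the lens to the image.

0.346 m

For a diverging lens, f = -0.548 m.
Thin-lens equation: 1/s_i = 1/f − 1/s_o = 1/(-0.5480) − 1/(0.940) = -1.825 − 1.064 = -2.889, so s_i = -0.346 m.
The image is virtual, upright and reduced, on the same side as the object.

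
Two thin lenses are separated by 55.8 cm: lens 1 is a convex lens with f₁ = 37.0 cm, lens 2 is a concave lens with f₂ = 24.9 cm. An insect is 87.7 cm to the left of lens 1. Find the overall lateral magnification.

Lens 1: 1/d_i1 = 1/(37.0) − 1/(87.7) = 0.01562, so d_i1 = 64.00 cm; m₁ = −d_i1/d_o1 = -0.7298.
d_o2 = 55.8 − (64.00) = -8.200 cm (virtual object).
f₂ = −24.9 cm (diverging).
Lens 2: 1/d_i2 = 1/(-24.9) − 1/(-8.200) = 0.08179, so d_i2 = 12.23 cm; m₂ = −d_i2/d_o2 = +1.491.
m = m₁·m₂ = (-0.7298)(+1.491) = -1.09.

m = -1.09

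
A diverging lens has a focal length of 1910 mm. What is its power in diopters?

For a diverging lens, f = −1910 mm.
f = -191 cm = -1.91 m.
P = 1/f = 1/(-1.91 m) = -0.524 D.

P = -0.524 D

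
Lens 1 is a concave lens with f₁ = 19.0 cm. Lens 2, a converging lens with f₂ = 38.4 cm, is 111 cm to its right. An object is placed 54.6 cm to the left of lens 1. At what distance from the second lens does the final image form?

55.4 cm

Lens 1 is diverging, so f₁ = −19.0 cm.
Lens 1: 1/d_i1 = 1/f₁ − 1/d_o1 = 1/(-19.0) − 1/(54.6) = -0.07095, so d_i1 = -14.10 cm.
The intermediate image is 14.10 cm to the left of lens 1 (virtual), which is 111 − (-14.10) = 125.1 cm to the left of lens 2, so d_o2 = +125.1 cm.
Lens 2: 1/d_i2 = 1/f₂ − 1/d_o2 = 1/(38.4) − 1/(125.1) = 0.01805, so d_i2 = 55.4 cm.
The final image is real, 55.4 cm to the right of lens 2 (overall magnification ≈ -0.11).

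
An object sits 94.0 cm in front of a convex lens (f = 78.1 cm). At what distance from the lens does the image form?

Thin-lens equation: 1/s_i = 1/f − 1/s_o = 1/(78.10) − 1/(94.0) = 0.01280 − 0.01064 = 0.002166, so s_i = 462 cm.
The image is real, inverted and enlarged, on the far side of the lens.

462 cm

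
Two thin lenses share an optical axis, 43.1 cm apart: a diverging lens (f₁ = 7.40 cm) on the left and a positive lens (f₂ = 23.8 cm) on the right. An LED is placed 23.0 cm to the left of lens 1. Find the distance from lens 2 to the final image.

Lens 1 is diverging, so f₁ = −7.40 cm.
Lens 1: 1/d_i1 = 1/f₁ − 1/d_o1 = 1/(-7.40) − 1/(23.0) = -0.1786, so d_i1 = -5.599 cm.
The intermediate image is 5.599 cm to the left of lens 1 (virtual), which is 43.1 − (-5.599) = 48.70 cm to the left of lens 2, so d_o2 = +48.70 cm.
Lens 2: 1/d_i2 = 1/f₂ − 1/d_o2 = 1/(23.8) − 1/(48.70) = 0.02148, so d_i2 = 46.5 cm.
The final image is real, 46.5 cm to the right of lens 2 (overall magnification ≈ -0.23).

46.5 cm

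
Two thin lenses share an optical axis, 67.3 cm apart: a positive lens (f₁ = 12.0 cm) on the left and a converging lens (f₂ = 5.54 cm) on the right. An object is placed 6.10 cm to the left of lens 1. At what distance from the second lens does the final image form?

5.95 cm

Lens 1: 1/d_i1 = 1/f₁ − 1/d_o1 = 1/(12.0) − 1/(6.10) = -0.08060, so d_i1 = -12.41 cm.
The intermediate image is 12.41 cm to the left of lens 1 (virtual), which is 67.3 − (-12.41) = 79.71 cm to the left of lens 2, so d_o2 = +79.71 cm.
Lens 2: 1/d_i2 = 1/f₂ − 1/d_o2 = 1/(5.54) − 1/(79.71) = 0.1680, so d_i2 = 5.95 cm.
The final image is real, 5.95 cm to the right of lens 2 (overall magnification ≈ -0.15).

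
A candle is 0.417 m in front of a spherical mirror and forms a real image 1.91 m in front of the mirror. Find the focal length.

Real image ⇒ d_i = +1.91 m.
1/f = 1/d_o + 1/d_i = 1/(0.417) + 1/(1.91) = 2.922, so f = 0.342 m.
Since f is positive, the spherical mirror is concave.

f = 0.342 m (concave)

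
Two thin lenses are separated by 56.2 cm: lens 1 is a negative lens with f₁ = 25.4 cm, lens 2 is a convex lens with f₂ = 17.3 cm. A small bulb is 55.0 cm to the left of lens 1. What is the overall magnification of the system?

m = -0.0971

f₁ = −25.4 cm (diverging).
Lens 1: 1/d_i1 = 1/(-25.4) − 1/(55.0) = -0.05755, so d_i1 = -17.38 cm; m₁ = −d_i1/d_o1 = +0.3160.
d_o2 = 56.2 − (-17.38) = 73.58 cm.
Lens 2: 1/d_i2 = 1/(17.3) − 1/(73.58) = 0.04421, so d_i2 = 22.62 cm; m₂ = −d_i2/d_o2 = -0.3074.
m = m₁·m₂ = (+0.3160)(-0.3074) = -0.0971.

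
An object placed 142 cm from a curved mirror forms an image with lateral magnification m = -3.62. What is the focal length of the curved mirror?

f = 111 cm (concave)

m = −d_i/d_o ⇒ d_i = −m·d_o = −(-3.62)·(142) = 514.0 cm.
1/f = 1/d_o + 1/d_i = 1/(142) + 1/(514.0) = 0.008988, so f = 111 cm.
Since f is positive, the curved mirror is concave.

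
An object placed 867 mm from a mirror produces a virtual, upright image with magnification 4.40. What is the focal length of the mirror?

m = −d_i/d_o ⇒ d_i = −m·d_o = −(+4.40)·(867) = -3815 mm.
1/f = 1/d_o + 1/d_i = 1/(867) + 1/(-3815) = 0.0008913, so f = 1120 mm.
Since f is positive, the mirror is concave.

f = 1120 mm (concave)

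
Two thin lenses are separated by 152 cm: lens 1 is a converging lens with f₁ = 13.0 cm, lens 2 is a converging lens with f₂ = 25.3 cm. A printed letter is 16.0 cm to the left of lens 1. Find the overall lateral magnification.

Lens 1: 1/d_i1 = 1/(13.0) − 1/(16.0) = 0.01442, so d_i1 = 69.33 cm; m₁ = −d_i1/d_o1 = -4.333.
d_o2 = 152 − (69.33) = 82.67 cm.
Lens 2: 1/d_i2 = 1/(25.3) − 1/(82.67) = 0.02743, so d_i2 = 36.46 cm; m₂ = −d_i2/d_o2 = -0.4410.
m = m₁·m₂ = (-4.333)(-0.4410) = +1.91.

m = +1.91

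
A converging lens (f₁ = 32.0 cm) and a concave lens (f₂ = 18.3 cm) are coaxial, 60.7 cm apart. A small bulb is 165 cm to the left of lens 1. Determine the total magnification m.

m = -0.112

Lens 1: 1/d_i1 = 1/(32.0) − 1/(165) = 0.02519, so d_i1 = 39.70 cm; m₁ = −d_i1/d_o1 = -0.2406.
d_o2 = 60.7 − (39.70) = 21.00 cm.
f₂ = −18.3 cm (diverging).
Lens 2: 1/d_i2 = 1/(-18.3) − 1/(21.00) = -0.1023, so d_i2 = -9.779 cm; m₂ = −d_i2/d_o2 = +0.4656.
m = m₁·m₂ = (-0.2406)(+0.4656) = -0.112.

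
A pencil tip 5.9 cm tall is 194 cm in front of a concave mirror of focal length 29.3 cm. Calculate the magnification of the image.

m = -0.178

1/d_i = 1/f − 1/d_o = 1/(29.30) − 1/(194) = 0.02898, so d_i = 34.51 cm.
m = −d_i/d_o = −(34.51)/(194) = -0.178.
The image is real, inverted and reduced, in front of the mirror.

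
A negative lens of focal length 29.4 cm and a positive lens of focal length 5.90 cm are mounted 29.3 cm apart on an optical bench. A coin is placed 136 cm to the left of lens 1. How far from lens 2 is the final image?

Lens 1 is diverging, so f₁ = −29.4 cm.
Lens 1: 1/d_i1 = 1/f₁ − 1/d_o1 = 1/(-29.4) − 1/(136) = -0.04137, so d_i1 = -24.17 cm.
The intermediate image is 24.17 cm to the left of lens 1 (virtual), which is 29.3 − (-24.17) = 53.47 cm to the left of lens 2, so d_o2 = +53.47 cm.
Lens 2: 1/d_i2 = 1/f₂ − 1/d_o2 = 1/(5.90) − 1/(53.47) = 0.1508, so d_i2 = 6.63 cm.
The final image is real, 6.63 cm to the right of lens 2 (overall magnification ≈ -0.022).

6.63 cm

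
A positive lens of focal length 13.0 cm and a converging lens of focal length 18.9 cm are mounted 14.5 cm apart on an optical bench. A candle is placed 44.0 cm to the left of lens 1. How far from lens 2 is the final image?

Lens 1: 1/d_i1 = 1/f₁ − 1/d_o1 = 1/(13.0) − 1/(44.0) = 0.05420, so d_i1 = 18.45 cm.
The intermediate image is 18.45 cm to the right of lens 1, which lies 3.950 cm to the right of lens 2 — a virtual object — so d_o2 = −3.950 cm.
Lens 2: 1/d_i2 = 1/f₂ − 1/d_o2 = 1/(18.9) − 1/(-3.950) = 0.3061, so d_i2 = 3.27 cm.
The final image is real, 3.27 cm to the right of lens 2 (overall magnification ≈ -0.35).

3.27 cm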